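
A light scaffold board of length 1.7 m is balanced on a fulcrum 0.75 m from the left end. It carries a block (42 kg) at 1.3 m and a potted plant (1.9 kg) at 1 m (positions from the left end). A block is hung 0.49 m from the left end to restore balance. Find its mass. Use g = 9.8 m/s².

Take moments about the fulcrum (at 0.75 m from the left end).
Block: 42 × 9.8 = 411.6 N down at 1.3 m → arm 0.55 m, τ = 411.6 × 0.55 = 226.4 N·m clockwise.
Potted plant: 1.9 × 9.8 = 18.62 N down at 1 m → arm 0.25 m, τ = 18.62 × 0.25 = 4.655 N·m clockwise.
Net moment of known loads = 231.1 N·m clockwise.
An unknown mass m at 0.49 m has arm 0.26 m; its moment is m·g·0.26 counterclockwise.
For rotational equilibrium, m × 9.8 × 0.26 = 231.1, so m = 231.1 / (9.8 × 0.26) = 90.7 kg.

m ≈ 90.7 kg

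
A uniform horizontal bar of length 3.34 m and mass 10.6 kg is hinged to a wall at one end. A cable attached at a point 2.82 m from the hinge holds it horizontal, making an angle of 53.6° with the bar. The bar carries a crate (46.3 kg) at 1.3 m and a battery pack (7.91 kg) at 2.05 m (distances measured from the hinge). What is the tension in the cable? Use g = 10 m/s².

Taking torques about the hinge:
Beam weight: 10.6 × 10 = 106 N down at 1.67 m → arm 1.67 m, τ = 106 × 1.67 = 177 N·m clockwise.
Crate: 46.3 × 10 = 463 N down at 1.3 m → arm 1.3 m, τ = 463 × 1.3 = 601.9 N·m clockwise.
Battery pack: 7.91 × 10 = 79.1 N down at 2.05 m → arm 2.05 m, τ = 79.1 × 2.05 = 162.2 N·m clockwise.
Total clockwise load moment = 941.1 N·m.
The cable tension T acts at 2.82 m; only its component perpendicular to the bar, T sinθ, produces torque. sin 53.6° = 0.8049.
Balancing moments: T × 2.82 × 0.8049 = 941.1, giving T = 941.1 / 2.27 = 415 N.

T ≈ 415 N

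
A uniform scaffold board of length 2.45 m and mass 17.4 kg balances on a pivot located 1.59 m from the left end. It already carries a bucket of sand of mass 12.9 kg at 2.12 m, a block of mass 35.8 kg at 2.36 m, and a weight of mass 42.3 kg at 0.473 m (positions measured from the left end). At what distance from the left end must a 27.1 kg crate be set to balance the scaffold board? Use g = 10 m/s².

About the pivot (at 1.59 m from the left end):
Beam weight: 17.4 × 10 = 174 N down at 1.225 m → arm 0.365 m, τ = 174 × 0.365 = 63.51 N·m counterclockwise.
Bucket of sand: 12.9 × 10 = 129 N down at 2.12 m → arm 0.53 m, τ = 129 × 0.53 = 68.37 N·m clockwise.
Block: 35.8 × 10 = 358 N down at 2.36 m → arm 0.77 m, τ = 358 × 0.77 = 275.7 N·m clockwise.
Weight: 42.3 × 10 = 423 N down at 0.473 m → arm 1.117 m, τ = 423 × 1.117 = 472.5 N·m counterclockwise.
Net moment of existing loads = 191.9 N·m counterclockwise.
The crate weighs 27.1 × 10 = 271 N and must supply an equal clockwise moment, so its lever arm about the pivot is 191.9 / 271 = 0.708 m.
That puts it at 1.59 + 0.708 = 2.3 m from the left end.

x ≈ 2.3 m from the left end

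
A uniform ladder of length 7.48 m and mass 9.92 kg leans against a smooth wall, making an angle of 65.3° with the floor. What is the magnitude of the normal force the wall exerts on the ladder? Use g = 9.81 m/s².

Taking torques about the foot of the ladder:
Ladder weight 9.92×9.81 = 97.32 N acts at 3.74 m along the ladder; its horizontal arm is 3.74·cos65.3° = 1.563 m → τ = 152.1 N·m clockwise.
Wall normal N acts horizontally at the top; its moment arm is the height L sinθ = 7.48·sin65.3° = 6.796 m, counterclockwise.
Στ = 0 ⇒ N × 6.796 = 152.1 ⇒ N = 22.4 N.

N_wall ≈ 22.4 N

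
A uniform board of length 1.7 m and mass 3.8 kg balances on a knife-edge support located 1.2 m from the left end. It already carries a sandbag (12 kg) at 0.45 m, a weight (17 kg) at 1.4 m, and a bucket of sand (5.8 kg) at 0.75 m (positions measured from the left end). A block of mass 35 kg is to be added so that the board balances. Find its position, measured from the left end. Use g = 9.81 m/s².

Take moments about the knife-edge support (at 1.2 m from the left end).
Beam weight: 3.8 × 9.81 = 37.28 N down at 0.85 m → arm 0.35 m, τ = 37.28 × 0.35 = 13.05 N·m counterclockwise.
Sandbag: 12 × 9.81 = 117.7 N down at 0.45 m → arm 0.75 m, τ = 117.7 × 0.75 = 88.28 N·m counterclockwise.
Weight: 17 × 9.81 = 166.8 N down at 1.4 m → arm 0.2 m, τ = 166.8 × 0.2 = 33.36 N·m clockwise.
Bucket of sand: 5.8 × 9.81 = 56.9 N down at 0.75 m → arm 0.45 m, τ = 56.9 × 0.45 = 25.61 N·m counterclockwise.
Net moment of existing loads = 93.58 N·m counterclockwise.
The block weighs 35 × 9.81 = 343.4 N and must supply an equal clockwise moment, so its lever arm about the knife-edge support is 93.58 / 343.4 = 0.273 m.
That puts it at 1.2 + 0.273 = 1.47 m from the left end.

x ≈ 1.47 m from the left end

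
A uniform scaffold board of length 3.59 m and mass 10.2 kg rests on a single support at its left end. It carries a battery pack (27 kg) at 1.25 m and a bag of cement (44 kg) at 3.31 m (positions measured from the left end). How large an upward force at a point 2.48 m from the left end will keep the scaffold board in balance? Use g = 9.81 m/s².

Choose the left end as the axis so the unknown pivot reaction has zero arm there.
Beam weight: 10.2 × 9.81 = 100.1 N down at 1.795 m → arm 1.795 m, τ = 100.1 × 1.795 = 179.7 N·m clockwise.
Battery pack: 27 × 9.81 = 264.9 N down at 1.25 m → arm 1.25 m, τ = 264.9 × 1.25 = 331.1 N·m clockwise.
Bag of cement: 44 × 9.81 = 431.6 N down at 3.31 m → arm 3.31 m, τ = 431.6 × 3.31 = 1429 N·m clockwise.
Net moment of the loads = 1940 N·m clockwise.
The upward force F acts at a point 2.48 m from the left end, arm 2.48 m, giving F × 2.48 counterclockwise.
Balancing moments: F × 2.48 = 1940, giving F = 1940 / 2.48 = 782 N.

F ≈ 782 N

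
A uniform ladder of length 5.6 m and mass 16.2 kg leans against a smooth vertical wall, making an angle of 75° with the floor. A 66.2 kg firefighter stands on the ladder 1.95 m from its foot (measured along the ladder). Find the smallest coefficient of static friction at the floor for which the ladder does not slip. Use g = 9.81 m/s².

Sum moments about the foot of the ladder (the floor normal and friction both act there and drop out).
Ladder weight 16.2×9.81 = 158.9 N acts at 2.8 m along the ladder; its horizontal arm is 2.8·cos75° = 0.7247 m → τ = 115.2 N·m clockwise.
Firefighter: 66.2×9.81 = 649.4 N at 1.95 m → arm 0.5047 m → τ = 327.8 N·m clockwise.
Wall normal N acts horizontally at the top; its moment arm is the height L sinθ = 5.6·sin75° = 5.409 m, counterclockwise.
Setting net torque to zero: N × 5.409 = 443 → N = 81.9 N.
ΣFx = 0 ⇒ f = N_wall = 81.9 N. ΣFy = 0 ⇒ N_floor = 808.3 N.
μ_min = f / N_floor = 81.9 / 808.3 = 0.101.

μ_min ≈ 0.101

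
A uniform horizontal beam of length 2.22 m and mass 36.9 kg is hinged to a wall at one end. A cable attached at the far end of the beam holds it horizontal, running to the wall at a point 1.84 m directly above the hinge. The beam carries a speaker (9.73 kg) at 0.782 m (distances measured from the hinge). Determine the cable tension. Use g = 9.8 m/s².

Take moments about the hinge.
Beam weight: 36.9 × 9.8 = 361.6 N down at 1.11 m → arm 1.11 m, τ = 361.6 × 1.11 = 401.4 N·m clockwise.
Speaker: 9.73 × 9.8 = 95.35 N down at 0.782 m → arm 0.782 m, τ = 95.35 × 0.782 = 74.56 N·m clockwise.
Total clockwise load moment = 476 N·m.
The cable tension T acts at 2.22 m; only its component perpendicular to the beam, T sinθ, produces torque. sinθ = h/√(h²+d²) = 1.84/√(1.84²+2.22²) = 0.6381.
Setting net torque to zero: T × 2.22 × 0.6381 = 476 → T = 476 / 1.417 = 336 N.

T ≈ 336 N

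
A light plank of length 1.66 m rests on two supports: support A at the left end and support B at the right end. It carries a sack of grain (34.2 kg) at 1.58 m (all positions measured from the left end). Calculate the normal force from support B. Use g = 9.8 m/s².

R_B ≈ 319 N

Take moments about support A.
Sack of grain: 34.2 × 9.8 = 335.2 N down at 1.58 m → arm 1.58 m, τ = 335.2 × 1.58 = 529.6 N·m clockwise.
Net load moment about support A = 529.6 N·m clockwise.
Reaction R at support B is upward at 1.66 m, arm 1.66 m → moment R × 1.66 counterclockwise.
Στ = 0 ⇒ R × 1.66 = 529.6 ⇒ R = 319 N.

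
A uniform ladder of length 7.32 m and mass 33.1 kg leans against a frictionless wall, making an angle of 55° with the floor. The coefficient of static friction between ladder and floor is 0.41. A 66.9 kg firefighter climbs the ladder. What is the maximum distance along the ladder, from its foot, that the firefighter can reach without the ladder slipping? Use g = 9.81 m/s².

d ≈ 4.6 m

About the foot of the ladder:
Ladder weight 33.1×9.81 = 324.7 N acts at 3.66 m along the ladder; its horizontal arm is 3.66·cos55° = 2.099 m → τ = 681.5 N·m clockwise.
Firefighter weight 66.9×9.81 = 656.3 N at distance d → arm d·cos55° → τ = 656.3·d·0.5736 clockwise.
Wall normal N at the top has arm L sinθ = 5.996 m counterclockwise, so Στ = 0 gives N·5.996 = 681.5 + 376.5·d.
ΣFy = 0 ⇒ N_floor = 981 N, so the maximum friction is μ_s·N_floor = 0.41×981 = 402.2 N. ΣFx = 0 ⇒ N_wall = f, so at the slipping point N = 402.2 N.
Substituting: 402.2×5.996 = 681.5 + 376.5·d ⇒ d = (2412 − 681.5) / 376.5 = 4.6 m.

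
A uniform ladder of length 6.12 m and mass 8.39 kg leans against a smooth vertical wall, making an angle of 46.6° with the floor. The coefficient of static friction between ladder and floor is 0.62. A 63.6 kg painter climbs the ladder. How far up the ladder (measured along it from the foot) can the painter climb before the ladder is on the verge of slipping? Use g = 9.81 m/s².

About the foot of the ladder:
Ladder weight 8.39×9.81 = 82.31 N acts at 3.06 m along the ladder; its horizontal arm is 3.06·cos46.6° = 2.102 m → τ = 173 N·m clockwise.
Painter weight 63.6×9.81 = 623.9 N at distance d → arm d·cos46.6° → τ = 623.9·d·0.6871 clockwise.
Wall normal N at the top has arm L sinθ = 4.447 m counterclockwise, so Στ = 0 gives N·4.447 = 173 + 428.7·d.
ΣFy = 0 ⇒ N_floor = 706.2 N, so the maximum friction is μ_s·N_floor = 0.62×706.2 = 437.8 N. ΣFx = 0 ⇒ N_wall = f, so at the slipping point N = 437.8 N.
Substituting: 437.8×4.447 = 173 + 428.7·d ⇒ d = (1947 − 173) / 428.7 = 4.14 m.

d ≈ 4.14 m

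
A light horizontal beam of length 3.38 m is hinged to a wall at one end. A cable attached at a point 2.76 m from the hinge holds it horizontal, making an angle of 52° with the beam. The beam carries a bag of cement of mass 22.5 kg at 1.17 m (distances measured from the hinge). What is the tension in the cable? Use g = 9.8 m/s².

T ≈ 119 N

Take moments about the hinge.
Bag of cement: 22.5 × 9.8 = 220.5 N down at 1.17 m → arm 1.17 m, τ = 220.5 × 1.17 = 258 N·m clockwise.
Total clockwise load moment = 258 N·m.
The cable tension T acts at 2.76 m; only its component perpendicular to the beam, T sinθ, produces torque. sin 52° = 0.788.
Setting net torque to zero: T × 2.76 × 0.788 = 258 → T = 258 / 2.175 = 119 N.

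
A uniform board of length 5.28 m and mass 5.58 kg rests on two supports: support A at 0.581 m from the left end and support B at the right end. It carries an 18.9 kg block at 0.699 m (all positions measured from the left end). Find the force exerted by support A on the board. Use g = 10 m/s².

R_A ≈ 216 N

About support B:
Beam weight: 5.58 × 10 = 55.8 N down at 2.64 m → arm 2.64 m, τ = 55.8 × 2.64 = 147.3 N·m counterclockwise.
Block: 18.9 × 10 = 189 N down at 0.699 m → arm 4.581 m, τ = 189 × 4.581 = 865.8 N·m counterclockwise.
Net load moment about support B = 1013 N·m counterclockwise.
Reaction R at support A is upward at 0.581 m, arm 4.699 m → moment R × 4.699 clockwise.
Balancing moments: R × 4.699 = 1013, giving R = 216 N.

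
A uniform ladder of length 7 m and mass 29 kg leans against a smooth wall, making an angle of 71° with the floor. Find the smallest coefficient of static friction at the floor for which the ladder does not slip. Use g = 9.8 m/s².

μ_min ≈ 0.172

Choose the foot of the ladder as the axis so the floor normal and friction both act there and drop out.
Ladder weight 29×9.8 = 284.2 N acts at 3.5 m along the ladder; its horizontal arm is 3.5·cos71° = 1.139 m → τ = 323.7 N·m clockwise.
Wall normal N acts horizontally at the top; its moment arm is the height L sinθ = 7·sin71° = 6.619 m, counterclockwise.
Setting net torque to zero: N × 6.619 = 323.7 → N = 48.9 N.
ΣFx = 0 ⇒ f = N_wall = 48.9 N. ΣFy = 0 ⇒ N_floor = 284.2 N.
μ_min = f / N_floor = 48.9 / 284.2 = 0.172.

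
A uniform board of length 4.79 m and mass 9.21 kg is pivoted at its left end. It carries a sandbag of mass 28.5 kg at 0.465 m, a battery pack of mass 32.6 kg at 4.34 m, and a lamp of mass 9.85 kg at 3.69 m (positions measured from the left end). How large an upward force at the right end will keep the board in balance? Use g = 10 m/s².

Taking torques about the left end:
Beam weight: 9.21 × 10 = 92.1 N down at 2.395 m → arm 2.395 m, τ = 92.1 × 2.395 = 220.6 N·m clockwise.
Sandbag: 28.5 × 10 = 285 N down at 0.465 m → arm 0.465 m, τ = 285 × 0.465 = 132.5 N·m clockwise.
Battery pack: 32.6 × 10 = 326 N down at 4.34 m → arm 4.34 m, τ = 326 × 4.34 = 1415 N·m clockwise.
Lamp: 9.85 × 10 = 98.5 N down at 3.69 m → arm 3.69 m, τ = 98.5 × 3.69 = 363.5 N·m clockwise.
Net moment of the loads = 2132 N·m clockwise.
The upward force F acts at the right end, arm 4.79 m, giving F × 4.79 counterclockwise.
For rotational equilibrium, F × 4.79 = 2132, so F = 2132 / 4.79 = 445 N.

F ≈ 445 N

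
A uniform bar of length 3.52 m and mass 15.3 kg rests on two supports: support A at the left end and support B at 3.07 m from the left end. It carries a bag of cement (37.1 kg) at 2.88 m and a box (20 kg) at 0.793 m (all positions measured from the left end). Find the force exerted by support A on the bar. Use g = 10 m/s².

Choose support B as the axis so its reaction then has zero moment arm.
Beam weight: 15.3 × 10 = 153 N down at 1.76 m → arm 1.31 m, τ = 153 × 1.31 = 200.4 N·m counterclockwise.
Bag of cement: 37.1 × 10 = 371 N down at 2.88 m → arm 0.19 m, τ = 371 × 0.19 = 70.49 N·m counterclockwise.
Box: 20 × 10 = 200 N down at 0.793 m → arm 2.277 m, τ = 200 × 2.277 = 455.4 N·m counterclockwise.
Net load moment about support B = 726.3 N·m counterclockwise.
Reaction R at support A is upward at 0 m, arm 3.07 m → moment R × 3.07 clockwise.
Balancing moments: R × 3.07 = 726.3, giving R = 237 N.

R_A ≈ 237 N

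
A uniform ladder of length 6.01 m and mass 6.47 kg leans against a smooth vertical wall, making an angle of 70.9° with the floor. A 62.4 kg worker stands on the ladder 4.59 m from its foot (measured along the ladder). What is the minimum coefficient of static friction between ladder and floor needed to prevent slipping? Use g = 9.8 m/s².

μ_min ≈ 0.256

Taking torques about the foot of the ladder:
Ladder weight 6.47×9.8 = 63.41 N acts at 3.005 m along the ladder; its horizontal arm is 3.005·cos70.9° = 0.9833 m → τ = 62.35 N·m clockwise.
Worker: 62.4×9.8 = 611.5 N at 4.59 m → arm 1.502 m → τ = 918.5 N·m clockwise.
Wall normal N acts horizontally at the top; its moment arm is the height L sinθ = 6.01·sin70.9° = 5.679 m, counterclockwise.
For rotational equilibrium, N × 5.679 = 980.9, so N = 172.7 N.
ΣFx = 0 ⇒ f = N_wall = 172.7 N. ΣFy = 0 ⇒ N_floor = 674.9 N.
μ_min = f / N_floor = 172.7 / 674.9 = 0.256.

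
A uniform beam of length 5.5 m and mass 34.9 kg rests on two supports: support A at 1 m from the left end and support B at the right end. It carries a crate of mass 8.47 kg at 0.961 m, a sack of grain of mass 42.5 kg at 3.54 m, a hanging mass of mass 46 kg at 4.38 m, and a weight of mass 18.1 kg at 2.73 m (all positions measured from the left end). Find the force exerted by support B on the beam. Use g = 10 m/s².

Taking torques about support A:
Beam weight: 34.9 × 10 = 349 N down at 2.75 m → arm 1.75 m, τ = 349 × 1.75 = 610.8 N·m clockwise.
Crate: 8.47 × 10 = 84.7 N down at 0.961 m → arm 0.039 m, τ = 84.7 × 0.039 = 3.303 N·m counterclockwise.
Sack of grain: 42.5 × 10 = 425 N down at 3.54 m → arm 2.54 m, τ = 425 × 2.54 = 1080 N·m clockwise.
Hanging mass: 46 × 10 = 460 N down at 4.38 m → arm 3.38 m, τ = 460 × 3.38 = 1555 N·m clockwise.
Weight: 18.1 × 10 = 181 N down at 2.73 m → arm 1.73 m, τ = 181 × 1.73 = 313.1 N·m clockwise.
Net load moment about support A = 3556 N·m clockwise.
Reaction R at support B is upward at 5.5 m, arm 4.5 m → moment R × 4.5 counterclockwise.
For rotational equilibrium, R × 4.5 = 3556, so R = 790 N.

R_B ≈ 790 N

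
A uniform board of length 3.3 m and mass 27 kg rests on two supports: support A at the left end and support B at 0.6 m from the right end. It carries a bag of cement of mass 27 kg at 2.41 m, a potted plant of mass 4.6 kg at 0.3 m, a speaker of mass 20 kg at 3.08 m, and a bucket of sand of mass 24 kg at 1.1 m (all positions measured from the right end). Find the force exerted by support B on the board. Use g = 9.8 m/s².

Choose support A as the axis so its reaction then has zero moment arm.
Beam weight: 27 × 9.8 = 264.6 N down at 1.65 m → arm 1.65 m, τ = 264.6 × 1.65 = 436.6 N·m clockwise.
Bag of cement: 27 × 9.8 = 264.6 N down at 2.41 m → arm 0.89 m, τ = 264.6 × 0.89 = 235.5 N·m clockwise.
Potted plant: 4.6 × 9.8 = 45.08 N down at 0.3 m → arm 3 m, τ = 45.08 × 3 = 135.2 N·m clockwise.
Speaker: 20 × 9.8 = 196 N down at 3.08 m → arm 0.22 m, τ = 196 × 0.22 = 43.12 N·m clockwise.
Bucket of sand: 24 × 9.8 = 235.2 N down at 1.1 m → arm 2.2 m, τ = 235.2 × 2.2 = 517.4 N·m clockwise.
Net load moment about support A = 1368 N·m clockwise.
Reaction R at support B is upward at 0.6 m, arm 2.7 m → moment R × 2.7 counterclockwise.
Setting net torque to zero: R × 2.7 = 1368 → R = 507 N.

R_B ≈ 507 N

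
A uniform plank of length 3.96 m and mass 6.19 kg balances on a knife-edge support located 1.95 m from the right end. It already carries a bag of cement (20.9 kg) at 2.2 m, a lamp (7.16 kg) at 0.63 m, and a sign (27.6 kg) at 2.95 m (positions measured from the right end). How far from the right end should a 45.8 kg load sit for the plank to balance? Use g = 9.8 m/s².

x ≈ 1.44 m from the right end

Sum moments about the knife-edge support (at 1.95 m from the right end) (the support reaction has zero arm there).
Beam weight: 6.19 × 9.8 = 60.66 N down at 1.98 m → arm 0.03 m, τ = 60.66 × 0.03 = 1.82 N·m counterclockwise.
Bag of cement: 20.9 × 9.8 = 204.8 N down at 2.2 m → arm 0.25 m, τ = 204.8 × 0.25 = 51.2 N·m counterclockwise.
Lamp: 7.16 × 9.8 = 70.17 N down at 0.63 m → arm 1.32 m, τ = 70.17 × 1.32 = 92.62 N·m clockwise.
Sign: 27.6 × 9.8 = 270.5 N down at 2.95 m → arm 1 m, τ = 270.5 × 1 = 270.5 N·m counterclockwise.
Net moment of existing loads = 230.9 N·m counterclockwise.
The load weighs 45.8 × 9.8 = 448.8 N and must supply an equal clockwise moment, so its lever arm about the knife-edge support is 230.9 / 448.8 = 0.514 m.
That puts it at 1.95 − 0.514 = 1.44 m from the right end.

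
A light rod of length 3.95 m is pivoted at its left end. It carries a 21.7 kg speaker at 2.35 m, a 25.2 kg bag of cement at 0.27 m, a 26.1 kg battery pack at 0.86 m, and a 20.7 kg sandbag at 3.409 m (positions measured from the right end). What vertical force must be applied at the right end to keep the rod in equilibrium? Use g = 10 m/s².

Take moments about the left end.
Speaker: 21.7 × 10 = 217 N down at 2.35 m → arm 1.6 m, τ = 217 × 1.6 = 347.2 N·m clockwise.
Bag of cement: 25.2 × 10 = 252 N down at 0.27 m → arm 3.68 m, τ = 252 × 3.68 = 927.4 N·m clockwise.
Battery pack: 26.1 × 10 = 261 N down at 0.86 m → arm 3.09 m, τ = 261 × 3.09 = 806.5 N·m clockwise.
Sandbag: 20.7 × 10 = 207 N down at 3.409 m → arm 0.541 m, τ = 207 × 0.541 = 112 N·m clockwise.
Net moment of the loads = 2193 N·m clockwise.
The upward force F acts at the right end, arm 3.95 m, giving F × 3.95 counterclockwise.
Balancing moments: F × 3.95 = 2193, giving F = 2193 / 3.95 = 555 N.

F ≈ 555 N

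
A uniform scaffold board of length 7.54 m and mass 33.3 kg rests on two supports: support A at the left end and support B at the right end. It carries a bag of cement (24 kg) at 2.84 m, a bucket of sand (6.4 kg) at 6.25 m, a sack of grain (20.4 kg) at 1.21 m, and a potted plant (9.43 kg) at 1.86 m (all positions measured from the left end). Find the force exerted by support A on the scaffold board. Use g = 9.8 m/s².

R_A ≈ 558 N

Take moments about support B.
Beam weight: 33.3 × 9.8 = 326.3 N down at 3.77 m → arm 3.77 m, τ = 326.3 × 3.77 = 1230 N·m counterclockwise.
Bag of cement: 24 × 9.8 = 235.2 N down at 2.84 m → arm 4.7 m, τ = 235.2 × 4.7 = 1105 N·m counterclockwise.
Bucket of sand: 6.4 × 9.8 = 62.72 N down at 6.25 m → arm 1.29 m, τ = 62.72 × 1.29 = 80.91 N·m counterclockwise.
Sack of grain: 20.4 × 9.8 = 199.9 N down at 1.21 m → arm 6.33 m, τ = 199.9 × 6.33 = 1265 N·m counterclockwise.
Potted plant: 9.43 × 9.8 = 92.41 N down at 1.86 m → arm 5.68 m, τ = 92.41 × 5.68 = 524.9 N·m counterclockwise.
Net load moment about support B = 4206 N·m counterclockwise.
Reaction R at support A is upward at 0 m, arm 7.54 m → moment R × 7.54 clockwise.
Setting net torque to zero: R × 7.54 = 4206 → R = 558 N.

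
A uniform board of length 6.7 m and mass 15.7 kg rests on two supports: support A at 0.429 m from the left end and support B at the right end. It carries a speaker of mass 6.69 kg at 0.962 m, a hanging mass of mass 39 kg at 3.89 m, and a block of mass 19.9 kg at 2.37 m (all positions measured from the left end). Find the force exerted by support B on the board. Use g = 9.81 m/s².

Sum moments about support A (its reaction then has zero moment arm).
Beam weight: 15.7 × 9.81 = 154 N down at 3.35 m → arm 2.921 m, τ = 154 × 2.921 = 449.8 N·m clockwise.
Speaker: 6.69 × 9.81 = 65.63 N down at 0.962 m → arm 0.533 m, τ = 65.63 × 0.533 = 34.98 N·m clockwise.
Hanging mass: 39 × 9.81 = 382.6 N down at 3.89 m → arm 3.461 m, τ = 382.6 × 3.461 = 1324 N·m clockwise.
Block: 19.9 × 9.81 = 195.2 N down at 2.37 m → arm 1.941 m, τ = 195.2 × 1.941 = 378.9 N·m clockwise.
Net load moment about support A = 2188 N·m clockwise.
Reaction R at support B is upward at 6.7 m, arm 6.271 m → moment R × 6.271 counterclockwise.
Balancing moments: R × 6.271 = 2188, giving R = 349 N.

R_B ≈ 349 N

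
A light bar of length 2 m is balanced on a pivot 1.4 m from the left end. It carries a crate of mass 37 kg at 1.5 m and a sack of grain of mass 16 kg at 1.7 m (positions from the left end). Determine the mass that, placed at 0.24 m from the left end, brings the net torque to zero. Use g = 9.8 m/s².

m ≈ 7.33 kg

About the pivot (at 1.4 m from the left end):
Crate: 37 × 9.8 = 362.6 N down at 1.5 m → arm 0.1 m, τ = 362.6 × 0.1 = 36.26 N·m clockwise.
Sack of grain: 16 × 9.8 = 156.8 N down at 1.7 m → arm 0.3 m, τ = 156.8 × 0.3 = 47.04 N·m clockwise.
Net moment of known loads = 83.3 N·m clockwise.
An unknown mass m at 0.24 m has arm 1.16 m; its moment is m·g·1.16 counterclockwise.
For rotational equilibrium, m × 9.8 × 1.16 = 83.3, so m = 83.3 / (9.8 × 1.16) = 7.33 kg.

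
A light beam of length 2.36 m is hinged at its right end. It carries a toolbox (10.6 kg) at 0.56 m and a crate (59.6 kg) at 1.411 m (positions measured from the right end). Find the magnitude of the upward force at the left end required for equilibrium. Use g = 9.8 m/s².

About the right end:
Toolbox: 10.6 × 9.8 = 103.9 N down at 0.56 m → arm 0.56 m, τ = 103.9 × 0.56 = 58.18 N·m counterclockwise.
Crate: 59.6 × 9.8 = 584.1 N down at 1.411 m → arm 1.411 m, τ = 584.1 × 1.411 = 824.2 N·m counterclockwise.
Net moment of the loads = 882.4 N·m counterclockwise.
The upward force F acts at the left end, arm 2.36 m, giving F × 2.36 clockwise.
Setting net torque to zero: F × 2.36 = 882.4 → F = 882.4 / 2.36 = 374 N.

F ≈ 374 N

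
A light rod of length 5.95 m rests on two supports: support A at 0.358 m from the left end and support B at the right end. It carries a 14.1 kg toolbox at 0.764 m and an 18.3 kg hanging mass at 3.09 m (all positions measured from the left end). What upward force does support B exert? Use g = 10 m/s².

R_B ≈ 99.6 N

About support A:
Toolbox: 14.1 × 10 = 141 N down at 0.764 m → arm 0.406 m, τ = 141 × 0.406 = 57.25 N·m clockwise.
Hanging mass: 18.3 × 10 = 183 N down at 3.09 m → arm 2.732 m, τ = 183 × 2.732 = 500 N·m clockwise.
Net load moment about support A = 557.2 N·m clockwise.
Reaction R at support B is upward at 5.95 m, arm 5.592 m → moment R × 5.592 counterclockwise.
Balancing moments: R × 5.592 = 557.2, giving R = 99.6 N.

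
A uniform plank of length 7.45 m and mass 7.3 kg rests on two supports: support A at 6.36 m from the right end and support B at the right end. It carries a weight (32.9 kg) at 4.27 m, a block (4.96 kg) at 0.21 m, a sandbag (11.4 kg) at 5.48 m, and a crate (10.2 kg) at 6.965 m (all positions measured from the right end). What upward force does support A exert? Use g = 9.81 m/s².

R_A ≈ 466 N

Taking torques about support B:
Beam weight: 7.3 × 9.81 = 71.61 N down at 3.725 m → arm 3.725 m, τ = 71.61 × 3.725 = 266.7 N·m counterclockwise.
Weight: 32.9 × 9.81 = 322.7 N down at 4.27 m → arm 4.27 m, τ = 322.7 × 4.27 = 1378 N·m counterclockwise.
Block: 4.96 × 9.81 = 48.66 N down at 0.21 m → arm 0.21 m, τ = 48.66 × 0.21 = 10.22 N·m counterclockwise.
Sandbag: 11.4 × 9.81 = 111.8 N down at 5.48 m → arm 5.48 m, τ = 111.8 × 5.48 = 612.7 N·m counterclockwise.
Crate: 10.2 × 9.81 = 100.1 N down at 6.965 m → arm 6.965 m, τ = 100.1 × 6.965 = 697.2 N·m counterclockwise.
Net load moment about support B = 2965 N·m counterclockwise.
Reaction R at support A is upward at 6.36 m, arm 6.36 m → moment R × 6.36 clockwise.
Στ = 0 ⇒ R × 6.36 = 2965 ⇒ R = 466 N.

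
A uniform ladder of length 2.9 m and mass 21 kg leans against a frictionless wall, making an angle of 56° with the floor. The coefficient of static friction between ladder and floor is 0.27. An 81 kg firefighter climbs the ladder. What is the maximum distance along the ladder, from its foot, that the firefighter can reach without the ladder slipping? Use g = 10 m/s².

Sum moments about the foot of the ladder (the floor normal and friction both act there and drop out).
Ladder weight 21×10 = 210 N acts at 1.45 m along the ladder; its horizontal arm is 1.45·cos56° = 0.8108 m → τ = 170.3 N·m clockwise.
Firefighter weight 81×10 = 810 N at distance d → arm d·cos56° → τ = 810·d·0.5592 clockwise.
Wall normal N at the top has arm L sinθ = 2.404 m counterclockwise, so Στ = 0 gives N·2.404 = 170.3 + 453·d.
ΣFy = 0 ⇒ N_floor = 1020 N, so the maximum friction is μ_s·N_floor = 0.27×1020 = 275.4 N. ΣFx = 0 ⇒ N_wall = f, so at the slipping point N = 275.4 N.
Substituting: 275.4×2.404 = 170.3 + 453·d ⇒ d = (662.1 − 170.3) / 453 = 1.09 m.

d ≈ 1.09 m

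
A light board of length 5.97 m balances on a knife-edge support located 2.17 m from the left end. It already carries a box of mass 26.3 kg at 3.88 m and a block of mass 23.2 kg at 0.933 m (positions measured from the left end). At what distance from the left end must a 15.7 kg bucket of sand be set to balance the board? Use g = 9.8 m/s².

Choose the knife-edge support (at 2.17 m from the left end) as the axis so the support reaction has zero arm there.
Box: 26.3 × 9.8 = 257.7 N down at 3.88 m → arm 1.71 m, τ = 257.7 × 1.71 = 440.7 N·m clockwise.
Block: 23.2 × 9.8 = 227.4 N down at 0.933 m → arm 1.237 m, τ = 227.4 × 1.237 = 281.3 N·m counterclockwise.
Net moment of existing loads = 159.4 N·m clockwise.
The bucket of sand weighs 15.7 × 9.8 = 153.9 N and must supply an equal counterclockwise moment, so its lever arm about the knife-edge support is 159.4 / 153.9 = 1.04 m.
That puts it at 2.17 − 1.04 = 1.13 m from the left end.

x ≈ 1.13 m from the left end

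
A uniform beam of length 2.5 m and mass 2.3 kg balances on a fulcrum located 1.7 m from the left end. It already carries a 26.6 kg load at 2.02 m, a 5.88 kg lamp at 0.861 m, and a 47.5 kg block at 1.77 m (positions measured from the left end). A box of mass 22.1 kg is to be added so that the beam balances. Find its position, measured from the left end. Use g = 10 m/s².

x ≈ 1.43 m from the left end

Take moments about the fulcrum (at 1.7 m from the left end).
Beam weight: 2.3 × 10 = 23 N down at 1.25 m → arm 0.45 m, τ = 23 × 0.45 = 10.35 N·m counterclockwise.
Load: 26.6 × 10 = 266 N down at 2.02 m → arm 0.32 m, τ = 266 × 0.32 = 85.12 N·m clockwise.
Lamp: 5.88 × 10 = 58.8 N down at 0.861 m → arm 0.839 m, τ = 58.8 × 0.839 = 49.33 N·m counterclockwise.
Block: 47.5 × 10 = 475 N down at 1.77 m → arm 0.07 m, τ = 475 × 0.07 = 33.25 N·m clockwise.
Net moment of existing loads = 58.69 N·m clockwise.
The box weighs 22.1 × 10 = 221 N and must supply an equal counterclockwise moment, so its lever arm about the fulcrum is 58.69 / 221 = 0.266 m.
That puts it at 1.7 − 0.266 = 1.43 m from the left end.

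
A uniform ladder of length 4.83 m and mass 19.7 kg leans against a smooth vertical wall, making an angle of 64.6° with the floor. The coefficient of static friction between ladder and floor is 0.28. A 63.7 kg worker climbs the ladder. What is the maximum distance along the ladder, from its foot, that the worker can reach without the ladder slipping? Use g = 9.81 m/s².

d ≈ 2.98 m

Sum moments about the foot of the ladder (the floor normal and friction both act there and drop out).
Ladder weight 19.7×9.81 = 193.3 N acts at 2.415 m along the ladder; its horizontal arm is 2.415·cos64.6° = 1.036 m → τ = 200.3 N·m clockwise.
Worker weight 63.7×9.81 = 624.9 N at distance d → arm d·cos64.6° → τ = 624.9·d·0.4289 clockwise.
Wall normal N at the top has arm L sinθ = 4.363 m counterclockwise, so Στ = 0 gives N·4.363 = 200.3 + 268·d.
ΣFy = 0 ⇒ N_floor = 818.2 N, so the maximum friction is μ_s·N_floor = 0.28×818.2 = 229.1 N. ΣFx = 0 ⇒ N_wall = f, so at the slipping point N = 229.1 N.
Substituting: 229.1×4.363 = 200.3 + 268·d ⇒ d = (999.6 − 200.3) / 268 = 2.98 m.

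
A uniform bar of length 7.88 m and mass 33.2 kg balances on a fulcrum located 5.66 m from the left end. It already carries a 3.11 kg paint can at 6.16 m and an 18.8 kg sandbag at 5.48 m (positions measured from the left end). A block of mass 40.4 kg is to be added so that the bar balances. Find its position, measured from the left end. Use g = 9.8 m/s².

Choose the fulcrum (at 5.66 m from the left end) as the axis so the support reaction has zero arm there.
Beam weight: 33.2 × 9.8 = 325.4 N down at 3.94 m → arm 1.72 m, τ = 325.4 × 1.72 = 559.7 N·m counterclockwise.
Paint can: 3.11 × 9.8 = 30.48 N down at 6.16 m → arm 0.5 m, τ = 30.48 × 0.5 = 15.24 N·m clockwise.
Sandbag: 18.8 × 9.8 = 184.2 N down at 5.48 m → arm 0.18 m, τ = 184.2 × 0.18 = 33.16 N·m counterclockwise.
Net moment of existing loads = 577.6 N·m counterclockwise.
The block weighs 40.4 × 9.8 = 395.9 N and must supply an equal clockwise moment, so its lever arm about the fulcrum is 577.6 / 395.9 = 1.46 m.
That puts it at 5.66 + 1.46 = 7.12 m from the left end.

x ≈ 7.12 m from the left end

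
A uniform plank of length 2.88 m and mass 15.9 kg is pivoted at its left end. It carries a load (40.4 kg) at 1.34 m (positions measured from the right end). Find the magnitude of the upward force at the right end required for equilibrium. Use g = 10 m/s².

Taking torques about the left end:
Beam weight: 15.9 × 10 = 159 N down at 1.44 m → arm 1.44 m, τ = 159 × 1.44 = 229 N·m clockwise.
Load: 40.4 × 10 = 404 N down at 1.34 m → arm 1.54 m, τ = 404 × 1.54 = 622.2 N·m clockwise.
Net moment of the loads = 851.2 N·m clockwise.
The upward force F acts at the right end, arm 2.88 m, giving F × 2.88 counterclockwise.
For rotational equilibrium, F × 2.88 = 851.2, so F = 851.2 / 2.88 = 296 N.

F ≈ 296 N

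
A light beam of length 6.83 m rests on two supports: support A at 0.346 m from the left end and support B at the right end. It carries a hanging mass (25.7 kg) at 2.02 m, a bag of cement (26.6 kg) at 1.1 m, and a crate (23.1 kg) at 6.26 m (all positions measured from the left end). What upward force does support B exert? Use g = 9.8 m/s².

Choose support A as the axis so its reaction then has zero moment arm.
Hanging mass: 25.7 × 9.8 = 251.9 N down at 2.02 m → arm 1.674 m, τ = 251.9 × 1.674 = 421.7 N·m clockwise.
Bag of cement: 26.6 × 9.8 = 260.7 N down at 1.1 m → arm 0.754 m, τ = 260.7 × 0.754 = 196.6 N·m clockwise.
Crate: 23.1 × 9.8 = 226.4 N down at 6.26 m → arm 5.914 m, τ = 226.4 × 5.914 = 1339 N·m clockwise.
Net load moment about support A = 1957 N·m clockwise.
Reaction R at support B is upward at 6.83 m, arm 6.484 m → moment R × 6.484 counterclockwise.
Balancing moments: R × 6.484 = 1957, giving R = 302 N.

R_B ≈ 302 N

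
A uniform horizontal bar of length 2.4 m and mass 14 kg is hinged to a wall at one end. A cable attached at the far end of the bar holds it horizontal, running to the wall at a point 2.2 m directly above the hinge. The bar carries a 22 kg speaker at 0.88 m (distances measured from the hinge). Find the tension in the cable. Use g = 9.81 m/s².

T ≈ 219 N

Take moments about the hinge.
Beam weight: 14 × 9.81 = 137.3 N down at 1.2 m → arm 1.2 m, τ = 137.3 × 1.2 = 164.8 N·m clockwise.
Speaker: 22 × 9.81 = 215.8 N down at 0.88 m → arm 0.88 m, τ = 215.8 × 0.88 = 189.9 N·m clockwise.
Total clockwise load moment = 354.7 N·m.
The cable tension T acts at 2.4 m; only its component perpendicular to the bar, T sinθ, produces torque. sinθ = h/√(h²+d²) = 2.2/√(2.2²+2.4²) = 0.6757.
Balancing moments: T × 2.4 × 0.6757 = 354.7, giving T = 354.7 / 1.622 = 219 N.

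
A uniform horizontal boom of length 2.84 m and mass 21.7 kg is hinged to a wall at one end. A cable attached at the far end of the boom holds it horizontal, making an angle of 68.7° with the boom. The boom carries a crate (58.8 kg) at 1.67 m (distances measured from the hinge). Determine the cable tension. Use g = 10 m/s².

T ≈ 488 N

Choose the hinge as the axis so the unknown hinge reaction has zero arm there.
Beam weight: 21.7 × 10 = 217 N down at 1.42 m → arm 1.42 m, τ = 217 × 1.42 = 308.1 N·m clockwise.
Crate: 58.8 × 10 = 588 N down at 1.67 m → arm 1.67 m, τ = 588 × 1.67 = 982 N·m clockwise.
Total clockwise load moment = 1290 N·m.
The cable tension T acts at 2.84 m; only its component perpendicular to the boom, T sinθ, produces torque. sin 68.7° = 0.9317.
Στ = 0 ⇒ T × 2.84 × 0.9317 = 1290 ⇒ T = 1290 / 2.646 = 488 N.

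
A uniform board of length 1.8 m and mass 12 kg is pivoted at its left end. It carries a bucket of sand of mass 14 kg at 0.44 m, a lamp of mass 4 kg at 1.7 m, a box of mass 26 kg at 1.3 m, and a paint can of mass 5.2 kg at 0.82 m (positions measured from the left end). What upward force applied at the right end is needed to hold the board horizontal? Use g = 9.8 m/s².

Sum moments about the left end (the unknown pivot reaction has zero arm there).
Beam weight: 12 × 9.8 = 117.6 N down at 0.9 m → arm 0.9 m, τ = 117.6 × 0.9 = 105.8 N·m clockwise.
Bucket of sand: 14 × 9.8 = 137.2 N down at 0.44 m → arm 0.44 m, τ = 137.2 × 0.44 = 60.37 N·m clockwise.
Lamp: 4 × 9.8 = 39.2 N down at 1.7 m → arm 1.7 m, τ = 39.2 × 1.7 = 66.64 N·m clockwise.
Box: 26 × 9.8 = 254.8 N down at 1.3 m → arm 1.3 m, τ = 254.8 × 1.3 = 331.2 N·m clockwise.
Paint can: 5.2 × 9.8 = 50.96 N down at 0.82 m → arm 0.82 m, τ = 50.96 × 0.82 = 41.79 N·m clockwise.
Net moment of the loads = 605.8 N·m clockwise.
The upward force F acts at the right end, arm 1.8 m, giving F × 1.8 counterclockwise.
For rotational equilibrium, F × 1.8 = 605.8, so F = 605.8 / 1.8 = 337 N.

F ≈ 337 N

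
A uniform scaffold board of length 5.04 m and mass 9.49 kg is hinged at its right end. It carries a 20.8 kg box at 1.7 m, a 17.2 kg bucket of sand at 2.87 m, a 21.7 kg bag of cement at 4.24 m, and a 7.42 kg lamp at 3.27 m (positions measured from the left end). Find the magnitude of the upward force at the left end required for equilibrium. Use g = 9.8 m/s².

F ≈ 313 N

About the right end:
Beam weight: 9.49 × 9.8 = 93 N down at 2.52 m → arm 2.52 m, τ = 93 × 2.52 = 234.4 N·m counterclockwise.
Box: 20.8 × 9.8 = 203.8 N down at 1.7 m → arm 3.34 m, τ = 203.8 × 3.34 = 680.7 N·m counterclockwise.
Bucket of sand: 17.2 × 9.8 = 168.6 N down at 2.87 m → arm 2.17 m, τ = 168.6 × 2.17 = 365.9 N·m counterclockwise.
Bag of cement: 21.7 × 9.8 = 212.7 N down at 4.24 m → arm 0.8 m, τ = 212.7 × 0.8 = 170.2 N·m counterclockwise.
Lamp: 7.42 × 9.8 = 72.72 N down at 3.27 m → arm 1.77 m, τ = 72.72 × 1.77 = 128.7 N·m counterclockwise.
Net moment of the loads = 1580 N·m counterclockwise.
The upward force F acts at the left end, arm 5.04 m, giving F × 5.04 clockwise.
For rotational equilibrium, F × 5.04 = 1580, so F = 1580 / 5.04 = 313 N.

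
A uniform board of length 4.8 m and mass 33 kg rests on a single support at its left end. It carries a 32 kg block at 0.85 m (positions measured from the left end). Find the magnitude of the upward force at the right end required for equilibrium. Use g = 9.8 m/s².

F ≈ 217 N

About the left end:
Beam weight: 33 × 9.8 = 323.4 N down at 2.4 m → arm 2.4 m, τ = 323.4 × 2.4 = 776.2 N·m clockwise.
Block: 32 × 9.8 = 313.6 N down at 0.85 m → arm 0.85 m, τ = 313.6 × 0.85 = 266.6 N·m clockwise.
Net moment of the loads = 1043 N·m clockwise.
The upward force F acts at the right end, arm 4.8 m, giving F × 4.8 counterclockwise.
For rotational equilibrium, F × 4.8 = 1043, so F = 1043 / 4.8 = 217 N.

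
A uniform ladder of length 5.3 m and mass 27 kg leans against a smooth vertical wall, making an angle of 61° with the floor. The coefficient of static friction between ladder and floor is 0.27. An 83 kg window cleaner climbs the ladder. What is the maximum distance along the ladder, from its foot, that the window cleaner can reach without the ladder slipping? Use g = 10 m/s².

d ≈ 2.56 m

Taking torques about the foot of the ladder:
Ladder weight 27×10 = 270 N acts at 2.65 m along the ladder; its horizontal arm is 2.65·cos61° = 1.285 m → τ = 346.9 N·m clockwise.
Window cleaner weight 83×10 = 830 N at distance d → arm d·cos61° → τ = 830·d·0.4848 clockwise.
Wall normal N at the top has arm L sinθ = 4.635 m counterclockwise, so Στ = 0 gives N·4.635 = 346.9 + 402.4·d.
ΣFy = 0 ⇒ N_floor = 1100 N, so the maximum friction is μ_s·N_floor = 0.27×1100 = 297 N. ΣFx = 0 ⇒ N_wall = f, so at the slipping point N = 297 N.
Substituting: 297×4.635 = 346.9 + 402.4·d ⇒ d = (1377 − 346.9) / 402.4 = 2.56 m.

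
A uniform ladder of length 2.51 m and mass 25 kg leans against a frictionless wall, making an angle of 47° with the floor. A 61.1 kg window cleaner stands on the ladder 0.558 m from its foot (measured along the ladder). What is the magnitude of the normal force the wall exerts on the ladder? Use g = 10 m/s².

N_wall ≈ 243 N

Take moments about the foot of the ladder.
Ladder weight 25×10 = 250 N acts at 1.255 m along the ladder; its horizontal arm is 1.255·cos47° = 0.8559 m → τ = 214 N·m clockwise.
Window cleaner: 61.1×10 = 611 N at 0.558 m → arm 0.3806 m → τ = 232.5 N·m clockwise.
Wall normal N acts horizontally at the top; its moment arm is the height L sinθ = 2.51·sin47° = 1.836 m, counterclockwise.
Balancing moments: N × 1.836 = 446.5, giving N = 243 N.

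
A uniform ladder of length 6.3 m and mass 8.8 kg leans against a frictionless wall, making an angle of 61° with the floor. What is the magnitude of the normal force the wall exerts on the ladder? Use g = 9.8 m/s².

N_wall ≈ 23.9 N

Choose the foot of the ladder as the axis so the floor normal and friction both act there and drop out.
Ladder weight 8.8×9.8 = 86.24 N acts at 3.15 m along the ladder; its horizontal arm is 3.15·cos61° = 1.527 m → τ = 131.7 N·m clockwise.
Wall normal N acts horizontally at the top; its moment arm is the height L sinθ = 6.3·sin61° = 5.51 m, counterclockwise.
Balancing moments: N × 5.51 = 131.7, giving N = 23.9 N.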